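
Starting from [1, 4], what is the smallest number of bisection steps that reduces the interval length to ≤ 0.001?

12

Width after n steps is 3/2^n. Need 2^n ≥ 3/0.001 = 3000.
2^11 = 2048 < 3000 ≤ 2^12 = 4096, so n = 12.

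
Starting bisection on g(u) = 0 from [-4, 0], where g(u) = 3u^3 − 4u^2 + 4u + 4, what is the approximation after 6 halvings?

u = -2 gives g = -44, negative; keep [-2, 0]
u = -1 gives g = -7, negative; keep [-1, 0]
u = -0.5 gives g = 0.625, positive; keep [-1, -0.5]
u = -0.75 gives g = -2.5156, negative; keep [-0.75, -0.5]
u = -0.625 gives g = -0.7949, negative; keep [-0.625, -0.5]
u = -0.5625 gives g = -0.0496, negative; keep [-0.5625, -0.5]

-0.5625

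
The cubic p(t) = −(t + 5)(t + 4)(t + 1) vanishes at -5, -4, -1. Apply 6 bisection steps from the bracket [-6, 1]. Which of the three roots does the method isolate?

m = -2.5, p(m) = 5.625 (+); new bracket [-2.5, 1]
m = -0.75, p(m) = -3.453125 (−); new bracket [-2.5, -0.75]
m = -1.625, p(m) = 5.009766 (+); new bracket [-1.625, -0.75]
m = -1.1875, p(m) = 2.0105 (+); new bracket [-1.1875, -0.75]
m = -0.96875, p(m) = -0.3819 (−); new bracket [-1.1875, -0.96875]
m = -1.078125, p(m) = 0.8953 (+); new bracket [-1.078125, -0.96875]

-1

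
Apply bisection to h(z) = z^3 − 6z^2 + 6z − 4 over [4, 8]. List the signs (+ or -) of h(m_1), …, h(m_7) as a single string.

midpoint 6: h = 32 > 0 → [4, 6]
midpoint 5: h = 1 > 0 → [4, 5]
midpoint 4.5: h = -7.375 < 0 → [4.5, 5]
midpoint 4.75: h = -3.7031 < 0 → [4.75, 5]
midpoint 4.875: h = -1.4863 < 0 → [4.875, 5]
midpoint 4.9375: h = -0.2776 < 0 → [4.9375, 5]
midpoint 4.96875: h = 0.3525 > 0 → [4.9375, 4.96875]

++----+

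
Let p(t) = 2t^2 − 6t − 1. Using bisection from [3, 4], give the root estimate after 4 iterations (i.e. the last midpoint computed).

3.1875

midpoint 3.5: p = 2.5 > 0 → [3, 3.5]
midpoint 3.25: p = 0.625 > 0 → [3, 3.25]
midpoint 3.125: p = -0.21875 < 0 → [3.125, 3.25]
midpoint 3.1875: p = 0.1953 > 0 → [3.125, 3.1875]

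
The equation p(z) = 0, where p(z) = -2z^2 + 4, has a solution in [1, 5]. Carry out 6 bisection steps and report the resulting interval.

[1.375, 1.4375]

midpoint 3: p = -14 < 0 → [1, 3]
midpoint 2: p = -4 < 0 → [1, 2]
midpoint 1.5: p = -0.5 < 0 → [1, 1.5]
midpoint 1.25: p = 0.875 > 0 → [1.25, 1.5]
midpoint 1.375: p = 0.2188 > 0 → [1.375, 1.5]
midpoint 1.4375: p = -0.1328 < 0 → [1.375, 1.4375]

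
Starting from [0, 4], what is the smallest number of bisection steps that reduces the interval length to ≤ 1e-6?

Width after n steps is 4/2^n. Need 2^n ≥ 4/1e-6 = 4000000.
2^21 = 2097152 < 4000000 ≤ 2^22 = 4194304, so n = 22.

22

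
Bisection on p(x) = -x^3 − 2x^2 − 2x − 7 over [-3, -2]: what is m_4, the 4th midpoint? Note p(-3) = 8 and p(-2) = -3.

-2.4375

midpoint -2.5: p = 1.125 > 0 → [-2.5, -2]
midpoint -2.25: p = -1.234375 < 0 → [-2.5, -2.25]
midpoint -2.375: p = -0.134766 < 0 → [-2.5, -2.375]
midpoint -2.4375: p = 0.4744 > 0 → [-2.4375, -2.375]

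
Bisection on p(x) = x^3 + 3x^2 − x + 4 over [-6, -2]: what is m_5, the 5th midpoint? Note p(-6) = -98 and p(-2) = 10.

midpoint -4: p = -8 < 0 → [-4, -2]
midpoint -3: p = 7 > 0 → [-4, -3]
midpoint -3.5: p = 1.375 > 0 → [-4, -3.5]
midpoint -3.75: p = -2.7969 < 0 → [-3.75, -3.5]
midpoint -3.625: p = -0.5879 < 0 → [-3.625, -3.5]

-3.625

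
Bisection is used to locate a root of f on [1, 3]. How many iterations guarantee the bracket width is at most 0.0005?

Width after n steps is 2/2^n. Need 2^n ≥ 2/0.0005 = 4000.
2^11 = 2048 < 4000 ≤ 2^12 = 4096, so n = 12.

12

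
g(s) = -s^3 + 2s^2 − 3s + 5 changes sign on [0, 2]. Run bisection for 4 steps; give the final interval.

[1.75, 1.875]

g(1) = 3 > 0, so the root lies in [1, 2]
g(1.5) = 1.625 > 0, so the root lies in [1.5, 2]
g(1.75) = 0.515625 > 0, so the root lies in [1.75, 2]
g(1.875) = -0.1855 < 0, so the root lies in [1.75, 1.875]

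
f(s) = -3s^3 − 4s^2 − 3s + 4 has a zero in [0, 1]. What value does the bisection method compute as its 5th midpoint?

0.59375

midpoint 0.5: f = 1.125 > 0 → [0.5, 1]
midpoint 0.75: f = -1.765625 < 0 → [0.5, 0.75]
midpoint 0.625: f = -0.169922 < 0 → [0.5, 0.625]
midpoint 0.5625: f = 0.5129 > 0 → [0.5625, 0.625]
midpoint 0.59375: f = 0.1806 > 0 → [0.59375, 0.625]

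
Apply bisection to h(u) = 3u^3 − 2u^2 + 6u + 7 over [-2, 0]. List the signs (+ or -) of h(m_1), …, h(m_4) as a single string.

m = -1, h(m) = -4 (−); new bracket [-1, 0]
m = -0.5, h(m) = 3.125 (+); new bracket [-1, -0.5]
m = -0.75, h(m) = 0.109375 (+); new bracket [-1, -0.75]
m = -0.875, h(m) = -1.791 (−); new bracket [-0.875, -0.75]

-++-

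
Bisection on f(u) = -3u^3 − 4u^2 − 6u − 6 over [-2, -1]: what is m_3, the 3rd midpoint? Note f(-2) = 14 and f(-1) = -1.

-1.125

u = -1.5 gives f = 4.125, positive; keep [-1.5, -1]
u = -1.25 gives f = 1.109375, positive; keep [-1.25, -1]
u = -1.125 gives f = -0.041016, negative; keep [-1.25, -1.125]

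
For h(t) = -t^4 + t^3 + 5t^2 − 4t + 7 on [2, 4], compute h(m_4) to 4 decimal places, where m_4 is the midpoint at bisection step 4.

m = 3, h(m) = -14 (−); new bracket [2, 3]
m = 2.5, h(m) = 4.8125 (+); new bracket [2.5, 3]
m = 2.75, h(m) = -2.582031 (−); new bracket [2.5, 2.75]
m = 2.625, h(m) = 1.5603 (+); new bracket [2.625, 2.75]

1.5603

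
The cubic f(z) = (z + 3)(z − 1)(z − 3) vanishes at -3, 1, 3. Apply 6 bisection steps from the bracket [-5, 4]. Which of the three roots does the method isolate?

f(-0.5) = 13.125 > 0, so the root lies in [-5, -0.5]
f(-2.75) = 5.390625 > 0, so the root lies in [-5, -2.75]
f(-3.875) = -29.326172 < 0, so the root lies in [-3.875, -2.75]
f(-3.3125) = -8.5071 < 0, so the root lies in [-3.3125, -2.75]
f(-3.03125) = -0.7598 < 0, so the root lies in [-3.03125, -2.75]
f(-2.890625) = 2.5067 > 0, so the root lies in [-3.03125, -2.890625]

-3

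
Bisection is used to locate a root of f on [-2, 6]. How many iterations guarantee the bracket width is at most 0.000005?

Width after n steps is 8/2^n. Need 2^n ≥ 8/0.000005 = 1600000.
2^20 = 1048576 < 1600000 ≤ 2^21 = 2097152, so n = 21.

21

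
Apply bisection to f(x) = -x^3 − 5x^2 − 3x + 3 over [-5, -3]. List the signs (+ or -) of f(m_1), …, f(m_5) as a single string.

midpoint -4: f = -1 < 0 → [-5, -4]
midpoint -4.5: f = 6.375 > 0 → [-4.5, -4]
midpoint -4.25: f = 2.203125 > 0 → [-4.25, -4]
midpoint -4.125: f = 0.4863 > 0 → [-4.125, -4]
midpoint -4.0625: f = -0.2849 < 0 → [-4.125, -4.0625]

-+++-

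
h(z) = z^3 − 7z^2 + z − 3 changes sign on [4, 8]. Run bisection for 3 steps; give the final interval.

[6.5, 7]

m = 6, h(m) = -33 (−); new bracket [6, 8]
m = 7, h(m) = 4 (+); new bracket [6, 7]
m = 6.5, h(m) = -17.625 (−); new bracket [6.5, 7]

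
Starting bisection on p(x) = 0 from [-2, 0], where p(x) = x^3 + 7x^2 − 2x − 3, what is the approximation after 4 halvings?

midpoint -1: p = 5 > 0 → [-1, 0]
midpoint -0.5: p = -0.375 < 0 → [-1, -0.5]
midpoint -0.75: p = 2.015625 > 0 → [-0.75, -0.5]
midpoint -0.625: p = 0.7402 > 0 → [-0.625, -0.5]

-0.625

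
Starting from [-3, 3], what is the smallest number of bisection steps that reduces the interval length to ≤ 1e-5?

Width after n steps is 6/2^n. Need 2^n ≥ 6/1e-5 = 600000.
2^19 = 524288 < 600000 ≤ 2^20 = 1048576, so n = 20.

20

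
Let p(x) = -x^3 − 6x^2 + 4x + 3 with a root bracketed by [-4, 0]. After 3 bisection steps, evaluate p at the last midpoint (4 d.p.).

x = -2 gives p = -21, negative; keep [-2, 0]
x = -1 gives p = -6, negative; keep [-1, 0]
x = -0.5 gives p = -0.375, negative; keep [-0.5, 0]

-0.3750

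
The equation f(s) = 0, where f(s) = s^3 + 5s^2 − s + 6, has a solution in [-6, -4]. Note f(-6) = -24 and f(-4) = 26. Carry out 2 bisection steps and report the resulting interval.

[-5.5, -5]

midpoint -5: f = 11 > 0 → [-6, -5]
midpoint -5.5: f = -3.625 < 0 → [-5.5, -5]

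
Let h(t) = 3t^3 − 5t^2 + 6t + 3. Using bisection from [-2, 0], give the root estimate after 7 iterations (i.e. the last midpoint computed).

t = -1 gives h = -11, negative; keep [-1, 0]
t = -0.5 gives h = -1.625, negative; keep [-0.5, 0]
t = -0.25 gives h = 1.140625, positive; keep [-0.5, -0.25]
t = -0.375 gives h = -0.1113, negative; keep [-0.375, -0.25]
t = -0.3125 gives h = 0.5452, positive; keep [-0.375, -0.3125]
t = -0.34375 gives h = 0.2248, positive; keep [-0.375, -0.34375]
t = -0.359375 gives h = 0.0588, positive; keep [-0.375, -0.359375]

-0.359375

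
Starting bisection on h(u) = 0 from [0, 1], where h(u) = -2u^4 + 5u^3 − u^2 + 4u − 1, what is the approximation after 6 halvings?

m = 0.5, h(m) = 1.25 (+); new bracket [0, 0.5]
m = 0.25, h(m) = 0.007812 (+); new bracket [0, 0.25]
m = 0.125, h(m) = -0.506348 (−); new bracket [0.125, 0.25]
m = 0.1875, h(m) = -0.2547 (−); new bracket [0.1875, 0.25]
m = 0.21875, h(m) = -0.1251 (−); new bracket [0.21875, 0.25]
m = 0.234375, h(m) = -0.0591 (−); new bracket [0.234375, 0.25]

0.234375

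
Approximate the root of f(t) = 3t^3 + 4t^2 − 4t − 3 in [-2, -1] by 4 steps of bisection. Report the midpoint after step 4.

-1.8125

m = -1.5, f(m) = 1.875 (+); new bracket [-2, -1.5]
m = -1.75, f(m) = 0.171875 (+); new bracket [-2, -1.75]
m = -1.875, f(m) = -1.212891 (−); new bracket [-1.875, -1.75]
m = -1.8125, f(m) = -0.4724 (−); new bracket [-1.8125, -1.75]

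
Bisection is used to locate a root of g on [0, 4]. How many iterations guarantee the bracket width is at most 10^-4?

Width after n steps is 4/2^n. Need 2^n ≥ 4/10^-4 = 40000.
2^15 = 32768 < 40000 ≤ 2^16 = 65536, so n = 16.

16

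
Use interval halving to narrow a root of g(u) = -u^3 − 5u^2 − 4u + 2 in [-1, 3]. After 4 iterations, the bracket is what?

[0.25, 0.5]

m = 1, g(m) = -8 (−); new bracket [-1, 1]
m = 0, g(m) = 2 (+); new bracket [0, 1]
m = 0.5, g(m) = -1.375 (−); new bracket [0, 0.5]
m = 0.25, g(m) = 0.6719 (+); new bracket [0.25, 0.5]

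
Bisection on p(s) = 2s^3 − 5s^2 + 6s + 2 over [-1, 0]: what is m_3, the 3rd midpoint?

-0.375

midpoint -0.5: p = -2.5 < 0 → [-0.5, 0]
midpoint -0.25: p = 0.15625 > 0 → [-0.5, -0.25]
midpoint -0.375: p = -1.058594 < 0 → [-0.375, -0.25]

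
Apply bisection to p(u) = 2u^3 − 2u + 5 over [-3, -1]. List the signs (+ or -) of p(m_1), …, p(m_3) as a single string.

-+-

midpoint -2: p = -7 < 0 → [-2, -1]
midpoint -1.5: p = 1.25 > 0 → [-2, -1.5]
midpoint -1.75: p = -2.21875 < 0 → [-1.75, -1.5]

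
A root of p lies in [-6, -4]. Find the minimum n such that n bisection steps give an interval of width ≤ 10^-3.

11

Width after n steps is 2/2^n. Need 2^n ≥ 2/10^-3 = 2000.
2^10 = 1024 < 2000 ≤ 2^11 = 2048, so n = 11.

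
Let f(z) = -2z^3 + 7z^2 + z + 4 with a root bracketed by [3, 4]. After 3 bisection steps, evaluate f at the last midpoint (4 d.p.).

-3.3867

midpoint 3.5: f = 7.5 > 0 → [3.5, 4]
midpoint 3.75: f = 0.71875 > 0 → [3.75, 4]
midpoint 3.875: f = -3.386719 < 0 → [3.75, 3.875]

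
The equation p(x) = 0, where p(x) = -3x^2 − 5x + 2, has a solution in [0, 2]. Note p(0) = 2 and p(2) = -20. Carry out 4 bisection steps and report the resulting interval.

x = 1 gives p = -6, negative; keep [0, 1]
x = 0.5 gives p = -1.25, negative; keep [0, 0.5]
x = 0.25 gives p = 0.5625, positive; keep [0.25, 0.5]
x = 0.375 gives p = -0.2969, negative; keep [0.25, 0.375]

[0.25, 0.375]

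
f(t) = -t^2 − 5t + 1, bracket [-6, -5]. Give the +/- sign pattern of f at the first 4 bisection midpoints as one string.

midpoint -5.5: f = -1.75 < 0 → [-5.5, -5]
midpoint -5.25: f = -0.3125 < 0 → [-5.25, -5]
midpoint -5.125: f = 0.359375 > 0 → [-5.25, -5.125]
midpoint -5.1875: f = 0.0273 > 0 → [-5.25, -5.1875]

--++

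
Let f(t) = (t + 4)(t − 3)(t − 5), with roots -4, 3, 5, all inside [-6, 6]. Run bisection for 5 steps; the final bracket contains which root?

midpoint 0: f = 60 > 0 → [-6, 0]
midpoint -3: f = 48 > 0 → [-6, -3]
midpoint -4.5: f = -35.625 < 0 → [-4.5, -3]
midpoint -3.75: f = 14.7656 > 0 → [-4.5, -3.75]
midpoint -4.125: f = -8.127 < 0 → [-4.125, -3.75]

-4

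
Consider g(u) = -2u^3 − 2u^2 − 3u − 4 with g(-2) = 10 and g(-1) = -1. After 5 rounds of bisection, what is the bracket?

[-1.1875, -1.15625]

m = -1.5, g(m) = 2.75 (+); new bracket [-1.5, -1]
m = -1.25, g(m) = 0.53125 (+); new bracket [-1.25, -1]
m = -1.125, g(m) = -0.308594 (−); new bracket [-1.25, -1.125]
m = -1.1875, g(m) = 0.0913 (+); new bracket [-1.1875, -1.125]
m = -1.15625, g(m) = -0.1135 (−); new bracket [-1.1875, -1.15625]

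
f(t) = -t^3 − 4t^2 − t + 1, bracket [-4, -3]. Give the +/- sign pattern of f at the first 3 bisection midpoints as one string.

-+-

midpoint -3.5: f = -1.625 < 0 → [-4, -3.5]
midpoint -3.75: f = 1.234375 > 0 → [-3.75, -3.5]
midpoint -3.625: f = -0.302734 < 0 → [-3.75, -3.625]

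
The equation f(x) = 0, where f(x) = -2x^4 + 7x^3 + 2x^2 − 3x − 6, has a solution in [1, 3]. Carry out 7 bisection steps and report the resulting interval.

f(2) = 20 > 0, so the root lies in [1, 2]
f(1.5) = 7.5 > 0, so the root lies in [1, 1.5]
f(1.25) = 2.164062 > 0, so the root lies in [1, 1.25]
f(1.125) = -0.0806 < 0, so the root lies in [1.125, 1.25]
f(1.1875) = 1.0027 > 0, so the root lies in [1.125, 1.1875]
f(1.15625) = 0.451 > 0, so the root lies in [1.125, 1.15625]
f(1.140625) = 0.1827 > 0, so the root lies in [1.125, 1.140625]

[1.125, 1.140625]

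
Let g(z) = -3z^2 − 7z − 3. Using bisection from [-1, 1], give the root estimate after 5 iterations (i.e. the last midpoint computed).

-0.5625

g(0) = -3 < 0, so the root lies in [-1, 0]
g(-0.5) = -0.25 < 0, so the root lies in [-1, -0.5]
g(-0.75) = 0.5625 > 0, so the root lies in [-0.75, -0.5]
g(-0.625) = 0.2031 > 0, so the root lies in [-0.625, -0.5]
g(-0.5625) = -0.0117 < 0, so the root lies in [-0.625, -0.5625]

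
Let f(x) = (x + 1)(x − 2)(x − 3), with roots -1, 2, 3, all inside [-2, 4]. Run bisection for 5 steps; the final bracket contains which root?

-1

f(1) = 4 > 0, so the root lies in [-2, 1]
f(-0.5) = 4.375 > 0, so the root lies in [-2, -0.5]
f(-1.25) = -3.453125 < 0, so the root lies in [-1.25, -0.5]
f(-0.875) = 1.3926 > 0, so the root lies in [-1.25, -0.875]
f(-1.0625) = -0.7776 < 0, so the root lies in [-1.0625, -0.875]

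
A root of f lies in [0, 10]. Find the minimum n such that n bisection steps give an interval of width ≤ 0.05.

Width after n steps is 10/2^n. Need 2^n ≥ 10/0.05 = 200.
2^7 = 128 < 200 ≤ 2^8 = 256, so n = 8.

8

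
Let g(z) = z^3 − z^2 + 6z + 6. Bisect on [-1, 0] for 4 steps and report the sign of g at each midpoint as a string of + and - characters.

++--

midpoint -0.5: g = 2.625 > 0 → [-1, -0.5]
midpoint -0.75: g = 0.515625 > 0 → [-1, -0.75]
midpoint -0.875: g = -0.685547 < 0 → [-0.875, -0.75]
midpoint -0.8125: g = -0.0715 < 0 → [-0.8125, -0.75]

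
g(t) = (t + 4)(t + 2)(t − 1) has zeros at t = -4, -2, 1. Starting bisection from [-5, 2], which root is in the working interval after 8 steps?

g(-1.5) = -3.125 < 0, so the root lies in [-1.5, 2]
g(0.25) = -7.171875 < 0, so the root lies in [0.25, 2]
g(1.125) = 2.001953 > 0, so the root lies in [0.25, 1.125]
g(0.6875) = -3.9368 < 0, so the root lies in [0.6875, 1.125]
g(0.90625) = -1.3368 < 0, so the root lies in [0.90625, 1.125]
g(1.015625) = 0.2363 > 0, so the root lies in [0.90625, 1.015625]
g(0.9609375) = -0.5738 < 0, so the root lies in [0.9609375, 1.015625]
g(0.98828125) = -0.1747 < 0, so the root lies in [0.98828125, 1.015625]

1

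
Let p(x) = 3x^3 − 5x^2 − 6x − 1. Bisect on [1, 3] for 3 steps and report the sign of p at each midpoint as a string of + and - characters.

m = 2, p(m) = -9 (−); new bracket [2, 3]
m = 2.5, p(m) = -0.375 (−); new bracket [2.5, 3]
m = 2.75, p(m) = 7.078125 (+); new bracket [2.5, 2.75]

--+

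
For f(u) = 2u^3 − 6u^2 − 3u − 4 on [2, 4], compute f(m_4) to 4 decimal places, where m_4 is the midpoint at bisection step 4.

u = 3 gives f = -13, negative; keep [3, 4]
u = 3.5 gives f = -2.25, negative; keep [3.5, 4]
u = 3.75 gives f = 5.84375, positive; keep [3.5, 3.75]
u = 3.625 gives f = 1.5508, positive; keep [3.5, 3.625]

1.5508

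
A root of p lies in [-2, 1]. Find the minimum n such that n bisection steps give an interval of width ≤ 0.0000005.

23

Width after n steps is 3/2^n. Need 2^n ≥ 3/0.0000005 = 6000000.
2^22 = 4194304 < 6000000 ≤ 2^23 = 8388608, so n = 23.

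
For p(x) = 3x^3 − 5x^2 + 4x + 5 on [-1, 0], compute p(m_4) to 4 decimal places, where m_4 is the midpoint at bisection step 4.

0.6340

midpoint -0.5: p = 1.375 > 0 → [-1, -0.5]
midpoint -0.75: p = -2.078125 < 0 → [-0.75, -0.5]
midpoint -0.625: p = -0.185547 < 0 → [-0.625, -0.5]
midpoint -0.5625: p = 0.634 > 0 → [-0.625, -0.5625]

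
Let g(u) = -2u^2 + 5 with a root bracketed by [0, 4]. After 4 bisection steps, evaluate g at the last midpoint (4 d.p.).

-1.1250

midpoint 2: g = -3 < 0 → [0, 2]
midpoint 1: g = 3 > 0 → [1, 2]
midpoint 1.5: g = 0.5 > 0 → [1.5, 2]
midpoint 1.75: g = -1.125 < 0 → [1.5, 1.75]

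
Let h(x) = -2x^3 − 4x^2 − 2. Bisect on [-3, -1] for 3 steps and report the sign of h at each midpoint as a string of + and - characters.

midpoint -2: h = -2 < 0 → [-3, -2]
midpoint -2.5: h = 4.25 > 0 → [-2.5, -2]
midpoint -2.25: h = 0.53125 > 0 → [-2.25, -2]

-++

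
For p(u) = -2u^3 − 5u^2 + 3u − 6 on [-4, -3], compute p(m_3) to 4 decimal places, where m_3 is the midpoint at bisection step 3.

m = -3.5, p(m) = 8 (+); new bracket [-3.5, -3]
m = -3.25, p(m) = 0.09375 (+); new bracket [-3.25, -3]
m = -3.125, p(m) = -3.167969 (−); new bracket [-3.25, -3.125]

-3.1680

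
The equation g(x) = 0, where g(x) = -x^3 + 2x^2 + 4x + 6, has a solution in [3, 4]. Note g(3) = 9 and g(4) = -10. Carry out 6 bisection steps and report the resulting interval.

[3.578125, 3.59375]

g(3.5) = 1.625 > 0, so the root lies in [3.5, 4]
g(3.75) = -3.609375 < 0, so the root lies in [3.5, 3.75]
g(3.625) = -0.853516 < 0, so the root lies in [3.5, 3.625]
g(3.5625) = 0.4197 > 0, so the root lies in [3.5625, 3.625]
g(3.59375) = -0.2083 < 0, so the root lies in [3.5625, 3.59375]
g(3.578125) = 0.1078 > 0, so the root lies in [3.578125, 3.59375]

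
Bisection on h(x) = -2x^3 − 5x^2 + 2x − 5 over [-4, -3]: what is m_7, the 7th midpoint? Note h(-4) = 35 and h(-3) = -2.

-3.0859375

midpoint -3.5: h = 12.5 > 0 → [-3.5, -3]
midpoint -3.25: h = 4.34375 > 0 → [-3.25, -3]
midpoint -3.125: h = 0.957031 > 0 → [-3.125, -3]
midpoint -3.0625: h = -0.5737 < 0 → [-3.125, -3.0625]
midpoint -3.09375: h = 0.1784 > 0 → [-3.09375, -3.0625]
midpoint -3.078125: h = -0.201 < 0 → [-3.09375, -3.078125]
midpoint -3.0859375: h = -0.0121 < 0 → [-3.09375, -3.0859375]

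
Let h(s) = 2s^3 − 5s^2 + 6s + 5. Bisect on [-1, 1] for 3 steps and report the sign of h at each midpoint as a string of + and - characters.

h(0) = 5 > 0, so the root lies in [-1, 0]
h(-0.5) = 0.5 > 0, so the root lies in [-1, -0.5]
h(-0.75) = -3.15625 < 0, so the root lies in [-0.75, -0.5]

++-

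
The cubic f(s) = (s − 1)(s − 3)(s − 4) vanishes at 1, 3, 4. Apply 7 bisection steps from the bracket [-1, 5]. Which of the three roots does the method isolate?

midpoint 2: f = 2 > 0 → [-1, 2]
midpoint 0.5: f = -4.375 < 0 → [0.5, 2]
midpoint 1.25: f = 1.203125 > 0 → [0.5, 1.25]
midpoint 0.875: f = -0.8301 < 0 → [0.875, 1.25]
midpoint 1.0625: f = 0.3557 > 0 → [0.875, 1.0625]
midpoint 0.96875: f = -0.1924 < 0 → [0.96875, 1.0625]
midpoint 1.015625: f = 0.0925 > 0 → [0.96875, 1.015625]

1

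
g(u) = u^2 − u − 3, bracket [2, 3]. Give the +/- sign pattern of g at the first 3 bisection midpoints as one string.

g(2.5) = 0.75 > 0, so the root lies in [2, 2.5]
g(2.25) = -0.1875 < 0, so the root lies in [2.25, 2.5]
g(2.375) = 0.265625 > 0, so the root lies in [2.25, 2.375]

+-+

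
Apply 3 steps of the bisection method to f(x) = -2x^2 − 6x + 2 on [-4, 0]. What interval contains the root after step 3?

midpoint -2: f = 6 > 0 → [-4, -2]
midpoint -3: f = 2 > 0 → [-4, -3]
midpoint -3.5: f = -1.5 < 0 → [-3.5, -3]

[-3.5, -3]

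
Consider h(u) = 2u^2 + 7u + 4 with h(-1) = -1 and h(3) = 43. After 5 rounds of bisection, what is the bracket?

[-0.75, -0.625]

u = 1 gives h = 13, positive; keep [-1, 1]
u = 0 gives h = 4, positive; keep [-1, 0]
u = -0.5 gives h = 1, positive; keep [-1, -0.5]
u = -0.75 gives h = -0.125, negative; keep [-0.75, -0.5]
u = -0.625 gives h = 0.4062, positive; keep [-0.75, -0.625]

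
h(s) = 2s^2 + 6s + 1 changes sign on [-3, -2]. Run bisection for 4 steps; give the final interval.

m = -2.5, h(m) = -1.5 (−); new bracket [-3, -2.5]
m = -2.75, h(m) = -0.375 (−); new bracket [-3, -2.75]
m = -2.875, h(m) = 0.28125 (+); new bracket [-2.875, -2.75]
m = -2.8125, h(m) = -0.0547 (−); new bracket [-2.875, -2.8125]

[-2.875, -2.8125]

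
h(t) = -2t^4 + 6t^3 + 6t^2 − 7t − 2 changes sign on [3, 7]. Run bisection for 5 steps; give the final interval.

midpoint 5: h = -387 < 0 → [3, 5]
midpoint 4: h = -62 < 0 → [3, 4]
midpoint 3.5: h = 4.125 > 0 → [3.5, 4]
midpoint 3.75: h = -22.9766 < 0 → [3.5, 3.75]
midpoint 3.625: h = -8.0747 < 0 → [3.5, 3.625]

[3.5, 3.625]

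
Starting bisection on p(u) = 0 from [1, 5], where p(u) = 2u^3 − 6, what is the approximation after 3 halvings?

midpoint 3: p = 48 > 0 → [1, 3]
midpoint 2: p = 10 > 0 → [1, 2]
midpoint 1.5: p = 0.75 > 0 → [1, 1.5]

1.5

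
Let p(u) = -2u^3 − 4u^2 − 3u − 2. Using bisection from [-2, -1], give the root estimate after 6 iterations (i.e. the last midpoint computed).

-1.453125

midpoint -1.5: p = 0.25 > 0 → [-1.5, -1]
midpoint -1.25: p = -0.59375 < 0 → [-1.5, -1.25]
midpoint -1.375: p = -0.238281 < 0 → [-1.5, -1.375]
midpoint -1.4375: p = -0.0122 < 0 → [-1.5, -1.4375]
midpoint -1.46875: p = 0.1142 > 0 → [-1.46875, -1.4375]
midpoint -1.453125: p = 0.0498 > 0 → [-1.453125, -1.4375]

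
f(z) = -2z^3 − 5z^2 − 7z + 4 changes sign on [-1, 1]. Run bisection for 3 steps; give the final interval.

[0.25, 0.5]

midpoint 0: f = 4 > 0 → [0, 1]
midpoint 0.5: f = -1 < 0 → [0, 0.5]
midpoint 0.25: f = 1.90625 > 0 → [0.25, 0.5]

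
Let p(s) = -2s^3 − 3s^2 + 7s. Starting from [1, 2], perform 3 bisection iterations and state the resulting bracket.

p(1.5) = -3 < 0, so the root lies in [1, 1.5]
p(1.25) = 0.15625 > 0, so the root lies in [1.25, 1.5]
p(1.375) = -1.246094 < 0, so the root lies in [1.25, 1.375]

[1.25, 1.375]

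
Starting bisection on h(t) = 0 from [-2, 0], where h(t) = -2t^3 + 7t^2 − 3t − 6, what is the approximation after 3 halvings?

-0.75

t = -1 gives h = 6, positive; keep [-1, 0]
t = -0.5 gives h = -2.5, negative; keep [-1, -0.5]
t = -0.75 gives h = 1.03125, positive; keep [-0.75, -0.5]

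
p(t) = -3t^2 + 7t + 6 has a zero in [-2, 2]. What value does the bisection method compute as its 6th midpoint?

midpoint 0: p = 6 > 0 → [-2, 0]
midpoint -1: p = -4 < 0 → [-1, 0]
midpoint -0.5: p = 1.75 > 0 → [-1, -0.5]
midpoint -0.75: p = -0.9375 < 0 → [-0.75, -0.5]
midpoint -0.625: p = 0.4531 > 0 → [-0.75, -0.625]
midpoint -0.6875: p = -0.2305 < 0 → [-0.6875, -0.625]

-0.6875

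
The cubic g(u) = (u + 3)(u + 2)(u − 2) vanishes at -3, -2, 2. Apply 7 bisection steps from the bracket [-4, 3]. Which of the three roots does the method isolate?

2

g(-0.5) = -9.375 < 0, so the root lies in [-0.5, 3]
g(1.25) = -10.359375 < 0, so the root lies in [1.25, 3]
g(2.125) = 2.642578 > 0, so the root lies in [1.25, 2.125]
g(1.6875) = -5.4016 < 0, so the root lies in [1.6875, 2.125]
g(1.90625) = -1.7967 < 0, so the root lies in [1.90625, 2.125]
g(2.015625) = 0.3147 > 0, so the root lies in [1.90625, 2.015625]
g(1.9609375) = -0.7676 < 0, so the root lies in [1.9609375, 2.015625]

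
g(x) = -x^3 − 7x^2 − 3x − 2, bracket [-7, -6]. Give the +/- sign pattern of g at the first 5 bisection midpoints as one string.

midpoint -6.5: g = -3.625 < 0 → [-7, -6.5]
midpoint -6.75: g = 6.859375 > 0 → [-6.75, -6.5]
midpoint -6.625: g = 1.416016 > 0 → [-6.625, -6.5]
midpoint -6.5625: g = -1.1541 < 0 → [-6.625, -6.5625]
midpoint -6.59375: g = 0.1185 > 0 → [-6.59375, -6.5625]

-++-+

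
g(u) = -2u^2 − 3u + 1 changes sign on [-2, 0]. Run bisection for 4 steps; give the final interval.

g(-1) = 2 > 0, so the root lies in [-2, -1]
g(-1.5) = 1 > 0, so the root lies in [-2, -1.5]
g(-1.75) = 0.125 > 0, so the root lies in [-2, -1.75]
g(-1.875) = -0.4062 < 0, so the root lies in [-1.875, -1.75]

[-1.875, -1.75]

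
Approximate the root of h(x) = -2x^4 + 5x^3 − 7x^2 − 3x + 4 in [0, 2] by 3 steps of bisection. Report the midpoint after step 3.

x = 1 gives h = -3, negative; keep [0, 1]
x = 0.5 gives h = 1.25, positive; keep [0.5, 1]
x = 0.75 gives h = -0.710938, negative; keep [0.5, 0.75]

0.75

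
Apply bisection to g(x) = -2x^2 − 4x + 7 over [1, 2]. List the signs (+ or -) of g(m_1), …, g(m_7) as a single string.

midpoint 1.5: g = -3.5 < 0 → [1, 1.5]
midpoint 1.25: g = -1.125 < 0 → [1, 1.25]
midpoint 1.125: g = -0.03125 < 0 → [1, 1.125]
midpoint 1.0625: g = 0.4922 > 0 → [1.0625, 1.125]
midpoint 1.09375: g = 0.2324 > 0 → [1.09375, 1.125]
midpoint 1.109375: g = 0.1011 > 0 → [1.109375, 1.125]
midpoint 1.1171875: g = 0.035 > 0 → [1.1171875, 1.125]

---++++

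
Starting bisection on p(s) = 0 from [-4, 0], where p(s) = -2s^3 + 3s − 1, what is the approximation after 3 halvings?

-1.5

s = -2 gives p = 9, positive; keep [-2, 0]
s = -1 gives p = -2, negative; keep [-2, -1]
s = -1.5 gives p = 1.25, positive; keep [-1.5, -1]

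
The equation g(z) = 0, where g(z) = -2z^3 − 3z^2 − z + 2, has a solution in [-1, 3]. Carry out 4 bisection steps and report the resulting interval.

z = 1 gives g = -4, negative; keep [-1, 1]
z = 0 gives g = 2, positive; keep [0, 1]
z = 0.5 gives g = 0.5, positive; keep [0.5, 1]
z = 0.75 gives g = -1.2812, negative; keep [0.5, 0.75]

[0.5, 0.75]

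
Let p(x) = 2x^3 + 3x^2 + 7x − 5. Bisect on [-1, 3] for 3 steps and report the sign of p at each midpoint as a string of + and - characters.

p(1) = 7 > 0, so the root lies in [-1, 1]
p(0) = -5 < 0, so the root lies in [0, 1]
p(0.5) = -0.5 < 0, so the root lies in [0.5, 1]

+--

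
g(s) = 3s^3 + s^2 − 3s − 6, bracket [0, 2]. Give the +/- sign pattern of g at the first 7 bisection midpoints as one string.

-+--++-

midpoint 1: g = -5 < 0 → [1, 2]
midpoint 1.5: g = 1.875 > 0 → [1, 1.5]
midpoint 1.25: g = -2.328125 < 0 → [1.25, 1.5]
midpoint 1.375: g = -0.4355 < 0 → [1.375, 1.5]
midpoint 1.4375: g = 0.6653 > 0 → [1.375, 1.4375]
midpoint 1.40625: g = 0.1015 > 0 → [1.375, 1.40625]
midpoint 1.390625: g = -0.1703 < 0 → [1.390625, 1.40625]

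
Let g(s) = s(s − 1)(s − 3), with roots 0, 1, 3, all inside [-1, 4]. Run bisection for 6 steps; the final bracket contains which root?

3

m = 1.5, g(m) = -1.125 (−); new bracket [1.5, 4]
m = 2.75, g(m) = -1.203125 (−); new bracket [2.75, 4]
m = 3.375, g(m) = 3.005859 (+); new bracket [2.75, 3.375]
m = 3.0625, g(m) = 0.3948 (+); new bracket [2.75, 3.0625]
m = 2.90625, g(m) = -0.5194 (−); new bracket [2.90625, 3.0625]
m = 2.984375, g(m) = -0.0925 (−); new bracket [2.984375, 3.0625]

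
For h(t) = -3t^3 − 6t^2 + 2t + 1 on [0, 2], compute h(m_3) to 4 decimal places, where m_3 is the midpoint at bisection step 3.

m = 1, h(m) = -6 (−); new bracket [0, 1]
m = 0.5, h(m) = 0.125 (+); new bracket [0.5, 1]
m = 0.75, h(m) = -2.140625 (−); new bracket [0.5, 0.75]

-2.1406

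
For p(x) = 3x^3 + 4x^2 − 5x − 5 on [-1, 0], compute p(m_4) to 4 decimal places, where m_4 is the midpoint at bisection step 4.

midpoint -0.5: p = -1.875 < 0 → [-1, -0.5]
midpoint -0.75: p = -0.265625 < 0 → [-1, -0.75]
midpoint -0.875: p = 0.427734 > 0 → [-0.875, -0.75]
midpoint -0.8125: p = 0.094 > 0 → [-0.8125, -0.75]

0.0940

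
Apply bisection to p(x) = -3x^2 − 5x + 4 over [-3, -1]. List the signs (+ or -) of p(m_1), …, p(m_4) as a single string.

midpoint -2: p = 2 > 0 → [-3, -2]
midpoint -2.5: p = -2.25 < 0 → [-2.5, -2]
midpoint -2.25: p = 0.0625 > 0 → [-2.5, -2.25]
midpoint -2.375: p = -1.0469 < 0 → [-2.375, -2.25]

+-+-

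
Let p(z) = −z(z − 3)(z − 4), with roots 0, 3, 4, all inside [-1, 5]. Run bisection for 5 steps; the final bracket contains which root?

0

m = 2, p(m) = -4 (−); new bracket [-1, 2]
m = 0.5, p(m) = -4.375 (−); new bracket [-1, 0.5]
m = -0.25, p(m) = 3.453125 (+); new bracket [-0.25, 0.5]
m = 0.125, p(m) = -1.3926 (−); new bracket [-0.25, 0.125]
m = -0.0625, p(m) = 0.7776 (+); new bracket [-0.0625, 0.125]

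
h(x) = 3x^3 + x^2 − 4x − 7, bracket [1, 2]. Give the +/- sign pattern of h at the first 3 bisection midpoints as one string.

m = 1.5, h(m) = -0.625 (−); new bracket [1.5, 2]
m = 1.75, h(m) = 5.140625 (+); new bracket [1.5, 1.75]
m = 1.625, h(m) = 2.013672 (+); new bracket [1.5, 1.625]

-++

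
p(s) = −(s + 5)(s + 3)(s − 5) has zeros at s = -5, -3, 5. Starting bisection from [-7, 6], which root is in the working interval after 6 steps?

5

midpoint -0.5: p = 61.875 > 0 → [-0.5, 6]
midpoint 2.75: p = 100.265625 > 0 → [2.75, 6]
midpoint 4.375: p = 43.212891 > 0 → [4.375, 6]
midpoint 5.1875: p = -15.6394 < 0 → [4.375, 5.1875]
midpoint 4.78125: p = 16.6491 > 0 → [4.78125, 5.1875]
midpoint 4.984375: p = 1.2456 > 0 → [4.984375, 5.1875]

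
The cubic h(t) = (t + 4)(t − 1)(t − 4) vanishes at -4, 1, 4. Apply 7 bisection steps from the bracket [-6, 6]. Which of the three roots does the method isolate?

midpoint 0: h = 16 > 0 → [-6, 0]
midpoint -3: h = 28 > 0 → [-6, -3]
midpoint -4.5: h = -23.375 < 0 → [-4.5, -3]
midpoint -3.75: h = 9.2031 > 0 → [-4.5, -3.75]
midpoint -4.125: h = -5.2051 < 0 → [-4.125, -3.75]
midpoint -3.9375: h = 2.4495 > 0 → [-4.125, -3.9375]
midpoint -4.03125: h = -1.2627 < 0 → [-4.03125, -3.9375]

-4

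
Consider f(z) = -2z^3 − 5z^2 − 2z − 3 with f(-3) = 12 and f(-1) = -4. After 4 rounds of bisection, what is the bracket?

z = -2 gives f = -3, negative; keep [-3, -2]
z = -2.5 gives f = 2, positive; keep [-2.5, -2]
z = -2.25 gives f = -1.03125, negative; keep [-2.5, -2.25]
z = -2.375 gives f = 0.3398, positive; keep [-2.375, -2.25]

[-2.375, -2.25]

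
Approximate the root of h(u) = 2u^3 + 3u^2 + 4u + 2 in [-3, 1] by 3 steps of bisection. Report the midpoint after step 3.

h(-1) = -1 < 0, so the root lies in [-1, 1]
h(0) = 2 > 0, so the root lies in [-1, 0]
h(-0.5) = 0.5 > 0, so the root lies in [-1, -0.5]

-0.5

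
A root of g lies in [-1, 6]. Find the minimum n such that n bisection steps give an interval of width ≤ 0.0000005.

24

Width after n steps is 7/2^n. Need 2^n ≥ 7/0.0000005 = 14000000.
2^23 = 8388608 < 14000000 ≤ 2^24 = 16777216, so n = 24.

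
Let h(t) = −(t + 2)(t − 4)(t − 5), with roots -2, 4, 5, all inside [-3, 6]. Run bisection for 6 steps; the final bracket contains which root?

t = 1.5 gives h = -30.625, negative; keep [-3, 1.5]
t = -0.75 gives h = -34.140625, negative; keep [-3, -0.75]
t = -1.875 gives h = -5.048828, negative; keep [-3, -1.875]
t = -2.4375 gives h = 20.947, positive; keep [-2.4375, -1.875]
t = -2.15625 gives h = 6.8837, positive; keep [-2.15625, -1.875]
t = -2.015625 gives h = 0.6594, positive; keep [-2.015625, -1.875]

-2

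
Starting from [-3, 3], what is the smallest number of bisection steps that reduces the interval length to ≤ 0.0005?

Width after n steps is 6/2^n. Need 2^n ≥ 6/0.0005 = 12000.
2^13 = 8192 < 12000 ≤ 2^14 = 16384, so n = 14.

14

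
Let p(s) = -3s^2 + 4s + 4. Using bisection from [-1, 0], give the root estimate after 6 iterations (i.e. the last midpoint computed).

-0.671875

p(-0.5) = 1.25 > 0, so the root lies in [-1, -0.5]
p(-0.75) = -0.6875 < 0, so the root lies in [-0.75, -0.5]
p(-0.625) = 0.328125 > 0, so the root lies in [-0.75, -0.625]
p(-0.6875) = -0.168 < 0, so the root lies in [-0.6875, -0.625]
p(-0.65625) = 0.083 > 0, so the root lies in [-0.6875, -0.65625]
p(-0.671875) = -0.0417 < 0, so the root lies in [-0.671875, -0.65625]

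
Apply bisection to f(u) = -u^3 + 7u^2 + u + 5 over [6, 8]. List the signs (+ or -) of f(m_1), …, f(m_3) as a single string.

+--

midpoint 7: f = 12 > 0 → [7, 8]
midpoint 7.5: f = -15.625 < 0 → [7, 7.5]
midpoint 7.25: f = -0.890625 < 0 → [7, 7.25]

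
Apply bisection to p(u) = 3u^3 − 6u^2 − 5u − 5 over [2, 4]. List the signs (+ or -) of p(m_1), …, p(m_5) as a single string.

+--++

midpoint 3: p = 7 > 0 → [2, 3]
midpoint 2.5: p = -8.125 < 0 → [2.5, 3]
midpoint 2.75: p = -1.734375 < 0 → [2.75, 3]
midpoint 2.875: p = 2.3223 > 0 → [2.75, 2.875]
midpoint 2.8125: p = 0.2185 > 0 → [2.75, 2.8125]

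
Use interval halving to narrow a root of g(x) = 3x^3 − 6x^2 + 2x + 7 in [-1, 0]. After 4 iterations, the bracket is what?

[-0.8125, -0.75]

x = -0.5 gives g = 4.125, positive; keep [-1, -0.5]
x = -0.75 gives g = 0.859375, positive; keep [-1, -0.75]
x = -0.875 gives g = -1.353516, negative; keep [-0.875, -0.75]
x = -0.8125 gives g = -0.1951, negative; keep [-0.8125, -0.75]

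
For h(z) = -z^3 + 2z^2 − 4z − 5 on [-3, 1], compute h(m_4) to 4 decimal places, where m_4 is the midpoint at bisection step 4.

midpoint -1: h = 2 > 0 → [-1, 1]
midpoint 0: h = -5 < 0 → [-1, 0]
midpoint -0.5: h = -2.375 < 0 → [-1, -0.5]
midpoint -0.75: h = -0.4531 < 0 → [-1, -0.75]

-0.4531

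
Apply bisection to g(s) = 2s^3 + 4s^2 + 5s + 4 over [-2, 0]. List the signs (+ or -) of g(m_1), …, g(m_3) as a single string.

+-+

midpoint -1: g = 1 > 0 → [-2, -1]
midpoint -1.5: g = -1.25 < 0 → [-1.5, -1]
midpoint -1.25: g = 0.09375 > 0 → [-1.5, -1.25]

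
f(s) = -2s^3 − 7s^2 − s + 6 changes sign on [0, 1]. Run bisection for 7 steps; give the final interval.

[0.7734375, 0.78125]

s = 0.5 gives f = 3.5, positive; keep [0.5, 1]
s = 0.75 gives f = 0.46875, positive; keep [0.75, 1]
s = 0.875 gives f = -1.574219, negative; keep [0.75, 0.875]
s = 0.8125 gives f = -0.5063, negative; keep [0.75, 0.8125]
s = 0.78125 gives f = -0.0074, negative; keep [0.75, 0.78125]
s = 0.765625 gives f = 0.2335, positive; keep [0.765625, 0.78125]
s = 0.7734375 gives f = 0.1138, positive; keep [0.7734375, 0.78125]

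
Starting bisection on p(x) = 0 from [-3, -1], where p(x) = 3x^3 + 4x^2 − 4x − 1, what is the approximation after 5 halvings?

-1.9375

m = -2, p(m) = -1 (−); new bracket [-2, -1]
m = -1.5, p(m) = 3.875 (+); new bracket [-2, -1.5]
m = -1.75, p(m) = 2.171875 (+); new bracket [-2, -1.75]
m = -1.875, p(m) = 0.7871 (+); new bracket [-2, -1.875]
m = -1.9375, p(m) = -0.054 (−); new bracket [-1.9375, -1.875]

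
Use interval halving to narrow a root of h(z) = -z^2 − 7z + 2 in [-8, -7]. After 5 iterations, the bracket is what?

[-7.28125, -7.25]

midpoint -7.5: h = -1.75 < 0 → [-7.5, -7]
midpoint -7.25: h = 0.1875 > 0 → [-7.5, -7.25]
midpoint -7.375: h = -0.765625 < 0 → [-7.375, -7.25]
midpoint -7.3125: h = -0.2852 < 0 → [-7.3125, -7.25]
midpoint -7.28125: h = -0.0479 < 0 → [-7.28125, -7.25]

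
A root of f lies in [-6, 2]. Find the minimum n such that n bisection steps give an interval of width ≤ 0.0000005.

Width after n steps is 8/2^n. Need 2^n ≥ 8/0.0000005 = 16000000.
2^23 = 8388608 < 16000000 ≤ 2^24 = 16777216, so n = 24.

24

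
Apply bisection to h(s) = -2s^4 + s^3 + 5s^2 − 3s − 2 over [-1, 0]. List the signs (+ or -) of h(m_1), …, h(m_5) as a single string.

+--+-

h(-0.5) = 0.5 > 0, so the root lies in [-0.5, 0]
h(-0.25) = -0.960938 < 0, so the root lies in [-0.5, -0.25]
h(-0.375) = -0.26416 < 0, so the root lies in [-0.5, -0.375]
h(-0.4375) = 0.1125 > 0, so the root lies in [-0.4375, -0.375]
h(-0.40625) = -0.0776 < 0, so the root lies in [-0.4375, -0.40625]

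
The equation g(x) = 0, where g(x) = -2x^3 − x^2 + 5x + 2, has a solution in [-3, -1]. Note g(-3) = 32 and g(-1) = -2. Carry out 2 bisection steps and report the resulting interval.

x = -2 gives g = 4, positive; keep [-2, -1]
x = -1.5 gives g = -1, negative; keep [-2, -1.5]

[-2, -1.5]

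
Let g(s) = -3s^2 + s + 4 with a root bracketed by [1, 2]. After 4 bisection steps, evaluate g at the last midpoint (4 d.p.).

midpoint 1.5: g = -1.25 < 0 → [1, 1.5]
midpoint 1.25: g = 0.5625 > 0 → [1.25, 1.5]
midpoint 1.375: g = -0.296875 < 0 → [1.25, 1.375]
midpoint 1.3125: g = 0.1445 > 0 → [1.3125, 1.375]

0.1445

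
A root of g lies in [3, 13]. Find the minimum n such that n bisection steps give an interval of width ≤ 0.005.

11

Width after n steps is 10/2^n. Need 2^n ≥ 10/0.005 = 2000.
2^10 = 1024 < 2000 ≤ 2^11 = 2048, so n = 11.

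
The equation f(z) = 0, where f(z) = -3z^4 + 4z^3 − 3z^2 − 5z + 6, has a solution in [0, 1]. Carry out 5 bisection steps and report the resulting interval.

f(0.5) = 3.0625 > 0, so the root lies in [0.5, 1]
f(0.75) = 1.300781 > 0, so the root lies in [0.75, 1]
f(0.875) = 0.249268 > 0, so the root lies in [0.875, 1]
f(0.9375) = -0.3457 < 0, so the root lies in [0.875, 0.9375]
f(0.90625) = -0.0415 < 0, so the root lies in [0.875, 0.90625]

[0.875, 0.90625]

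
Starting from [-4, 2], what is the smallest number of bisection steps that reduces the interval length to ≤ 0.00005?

17

Width after n steps is 6/2^n. Need 2^n ≥ 6/0.00005 = 120000.
2^16 = 65536 < 120000 ≤ 2^17 = 131072, so n = 17.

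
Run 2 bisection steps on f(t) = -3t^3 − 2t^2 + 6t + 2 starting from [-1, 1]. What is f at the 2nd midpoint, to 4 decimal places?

t = 0 gives f = 2, positive; keep [-1, 0]
t = -0.5 gives f = -1.125, negative; keep [-0.5, 0]

-1.1250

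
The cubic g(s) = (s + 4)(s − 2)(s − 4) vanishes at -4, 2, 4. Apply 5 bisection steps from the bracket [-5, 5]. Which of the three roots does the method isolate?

s = 0 gives g = 32, positive; keep [-5, 0]
s = -2.5 gives g = 43.875, positive; keep [-5, -2.5]
s = -3.75 gives g = 11.140625, positive; keep [-5, -3.75]
s = -4.375 gives g = -20.0215, negative; keep [-4.375, -3.75]
s = -4.0625 gives g = -3.0549, negative; keep [-4.0625, -3.75]

-4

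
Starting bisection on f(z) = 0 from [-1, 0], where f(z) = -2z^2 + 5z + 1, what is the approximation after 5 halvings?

midpoint -0.5: f = -2 < 0 → [-0.5, 0]
midpoint -0.25: f = -0.375 < 0 → [-0.25, 0]
midpoint -0.125: f = 0.34375 > 0 → [-0.25, -0.125]
midpoint -0.1875: f = -0.0078 < 0 → [-0.1875, -0.125]
midpoint -0.15625: f = 0.1699 > 0 → [-0.1875, -0.15625]

-0.15625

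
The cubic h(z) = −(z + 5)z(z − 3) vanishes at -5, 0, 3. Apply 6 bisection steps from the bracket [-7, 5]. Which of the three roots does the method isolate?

-5

m = -1, h(m) = -16 (−); new bracket [-7, -1]
m = -4, h(m) = -28 (−); new bracket [-7, -4]
m = -5.5, h(m) = 23.375 (+); new bracket [-5.5, -4]
m = -4.75, h(m) = -9.2031 (−); new bracket [-5.5, -4.75]
m = -5.125, h(m) = 5.2051 (+); new bracket [-5.125, -4.75]
m = -4.9375, h(m) = -2.4495 (−); new bracket [-5.125, -4.9375]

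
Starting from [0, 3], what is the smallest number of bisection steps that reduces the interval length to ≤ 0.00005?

Width after n steps is 3/2^n. Need 2^n ≥ 3/0.00005 = 60000.
2^15 = 32768 < 60000 ≤ 2^16 = 65536, so n = 16.

16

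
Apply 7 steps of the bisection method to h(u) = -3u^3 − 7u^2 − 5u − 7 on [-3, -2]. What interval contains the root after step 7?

[-2.078125, -2.0703125]

u = -2.5 gives h = 8.625, positive; keep [-2.5, -2]
u = -2.25 gives h = 2.984375, positive; keep [-2.25, -2]
u = -2.125 gives h = 0.802734, positive; keep [-2.125, -2]
u = -2.0625 gives h = -0.1438, negative; keep [-2.125, -2.0625]
u = -2.09375 gives h = 0.3179, positive; keep [-2.09375, -2.0625]
u = -2.078125 gives h = 0.0842, positive; keep [-2.078125, -2.0625]
u = -2.0703125 gives h = -0.0305, negative; keep [-2.078125, -2.0703125]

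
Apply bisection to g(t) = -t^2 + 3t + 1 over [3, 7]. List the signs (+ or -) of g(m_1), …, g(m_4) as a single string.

---+

midpoint 5: g = -9 < 0 → [3, 5]
midpoint 4: g = -3 < 0 → [3, 4]
midpoint 3.5: g = -0.75 < 0 → [3, 3.5]
midpoint 3.25: g = 0.1875 > 0 → [3.25, 3.5]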